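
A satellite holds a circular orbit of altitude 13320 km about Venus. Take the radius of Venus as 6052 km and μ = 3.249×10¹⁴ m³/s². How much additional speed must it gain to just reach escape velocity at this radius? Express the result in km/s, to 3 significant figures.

r = 6052 + 13320 = 19372 km = 1.9372×10⁷ m.
Circular speed v_c = √(μ/r) = 4095 m/s.
Escape speed v_esc = √(2μ/r) = √2 × v_c = 5792 m/s.
Δv = v_esc − v_c = 1696 m/s = 1.696 km/s.

Δv ≈ 1.70 km/s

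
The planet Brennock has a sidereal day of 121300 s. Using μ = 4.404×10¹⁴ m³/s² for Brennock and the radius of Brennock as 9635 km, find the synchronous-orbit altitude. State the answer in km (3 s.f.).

A synchronous orbit has period T, so by Kepler's third law a = (μT²/4π²)^(1/3).
μT²/4π² = 4.404×10¹⁴ × (1.213×10⁵)² / 39.48 = 1.641×10²³ m³.
a = 5.475×10⁷ m = 54752 km.
Altitude h = a − R = 54752 − 9635 = 45117 km.

h_sync ≈ 45100 km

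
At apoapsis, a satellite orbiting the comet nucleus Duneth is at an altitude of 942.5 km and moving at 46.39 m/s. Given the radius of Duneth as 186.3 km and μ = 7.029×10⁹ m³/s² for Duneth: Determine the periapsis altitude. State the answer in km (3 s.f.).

r_a = 186.3 + 942.5 = 1128.8 km = 1.129×10⁶ m.
Specific energy ε = v²/2 − μ/r = -5.151×10³ J/kg, so a = −μ/(2ε) = 6.823×10⁵ m.
The apsides satisfy r_p + r_a = 2a, so the periapsis radius is 2a − r_a = 2.358×10⁵ m = 235.80 km.
Periapsis altitude = 235.80 − 186.3 = 49.502 km.

periapsis altitude ≈ 49.5 km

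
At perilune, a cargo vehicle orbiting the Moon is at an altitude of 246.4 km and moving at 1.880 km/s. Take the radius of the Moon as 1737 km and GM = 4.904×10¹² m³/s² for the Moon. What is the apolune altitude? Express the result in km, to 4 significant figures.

apolune altitude ≈ 3232 km

r_p = 1737 + 246.4 = 1983.4 km = 1.983×10⁶ m.
Specific energy ε = v²/2 − μ/r = -7.053×10⁵ J/kg, so a = −μ/(2ε) = 3.476×10⁶ m.
The apsides satisfy r_p + r_a = 2a, so the apolune radius is 2a − r_p = 4.969×10⁶ m = 4969.5 km.
Apolune altitude = 4969.5 − 1737 = 3232.5 km.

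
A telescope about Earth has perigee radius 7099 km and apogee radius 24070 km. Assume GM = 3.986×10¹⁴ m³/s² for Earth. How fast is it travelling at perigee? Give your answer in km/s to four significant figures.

Semi-major axis a = (r_p + r_a)/2 = 15584 km = 1.558×10⁷ m.
Vis-viva: v² = μ(2/r − 1/a) = 3.986×10¹⁴ × (2.817×10⁻⁷ − 6.417×10⁻⁸) = 8.672×10⁷ m²/s².
v = 9312 m/s = 9.312 km/s.

v ≈ 9.312 km/s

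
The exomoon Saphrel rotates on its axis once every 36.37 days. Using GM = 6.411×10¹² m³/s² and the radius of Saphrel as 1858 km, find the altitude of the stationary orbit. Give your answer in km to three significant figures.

T = 36.37 days = 3.142×10⁶ s.
A synchronous orbit has period T, so by Kepler's third law a = (μT²/4π²)^(1/3).
μT²/4π² = 6.411×10¹² × (3.142×10⁶)² / 39.48 = 1.604×10²⁴ m³.
a = 1.170×10⁸ m = 1.1705×10⁵ km.
Altitude h = a − R = 1.1705×10⁵ − 1858 = 1.1519×10⁵ km.

h_sync ≈ 1.15×10⁵ km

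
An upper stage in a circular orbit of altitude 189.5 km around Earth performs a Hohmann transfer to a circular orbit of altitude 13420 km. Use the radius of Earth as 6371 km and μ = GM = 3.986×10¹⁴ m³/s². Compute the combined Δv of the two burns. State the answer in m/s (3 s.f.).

Δv_total ≈ 3080 m/s

r₁ = 6371 + 189.5 = 6560.5 km = 6.5605×10⁶ m.
r₂ = 6371 + 13420 = 19791 km = 1.9791×10⁷ m.
Transfer ellipse a_t = (r₁ + r₂)/2 = 1.318×10⁷ m.
At r₁: circular v_c1 = √(μ/r₁) = 7795 m/s; transfer-perigee v_p = √[μ(2/r₁ − 1/a_t)] = 9553 m/s.
Δv₁ = v_p − v_c1 = 1758 m/s.
At r₂: circular v_c2 = √(μ/r₂) = 4488 m/s; transfer-apogee v_a = √[μ(2/r₂ − 1/a_t)] = 3167 m/s.
Δv₂ = v_c2 − v_a = 1321 m/s.
Total Δv = Δv₁ + Δv₂ = 3079 m/s.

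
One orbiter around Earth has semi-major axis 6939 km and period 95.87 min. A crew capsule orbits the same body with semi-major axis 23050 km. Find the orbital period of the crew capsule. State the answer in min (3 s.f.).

Kepler's third law: T² ∝ a³, so T₂ = T₁ (a₂/a₁)^(3/2).
a₂/a₁ = 3.322, (a₂/a₁)^(3/2) = 6.054.
T₂ = 95.87 × 6.054 = 580.4 min.

T₂ ≈ 580 min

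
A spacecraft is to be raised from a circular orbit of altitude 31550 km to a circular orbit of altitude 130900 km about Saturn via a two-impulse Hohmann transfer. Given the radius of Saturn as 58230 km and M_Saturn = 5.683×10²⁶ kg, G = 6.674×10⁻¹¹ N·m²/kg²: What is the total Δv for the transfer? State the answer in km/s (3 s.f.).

μ = GM = 6.674×10⁻¹¹ × 5.683×10²⁶ = 3.793×10¹⁶ m³/s².
r₁ = 58230 + 31550 = 89780 km = 8.9780×10⁷ m.
r₂ = 58230 + 130900 = 189130 km = 1.8913×10⁸ m.
Transfer ellipse a_t = (r₁ + r₂)/2 = 1.395×10⁸ m.
At r₁: circular v_c1 = √(μ/r₁) = 20550 m/s; transfer-perikrone v_p = √[μ(2/r₁ − 1/a_t)] = 23940 m/s.
Δv₁ = v_p − v_c1 = 3382 m/s.
At r₂: circular v_c2 = √(μ/r₂) = 14160 m/s; transfer-apokrone v_a = √[μ(2/r₂ − 1/a_t)] = 11360 m/s.
Δv₂ = v_c2 − v_a = 2799 m/s.
Total Δv = Δv₁ + Δv₂ = 6181 m/s = 6.181 km/s.

Δv_total ≈ 6.18 km/s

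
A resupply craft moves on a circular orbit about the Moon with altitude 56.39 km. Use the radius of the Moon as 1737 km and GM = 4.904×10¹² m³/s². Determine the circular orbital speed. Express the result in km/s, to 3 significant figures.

r = 1737 + 56.39 = 1793.4 km = 1.7934×10⁶ m.
For a circular orbit v = √(μ/r) = √(4.904×10¹² / 1.793×10⁶) = √(2.734×10⁶) = 1654 m/s.
That is 1.654 km/s.

v ≈ 1.65 km/s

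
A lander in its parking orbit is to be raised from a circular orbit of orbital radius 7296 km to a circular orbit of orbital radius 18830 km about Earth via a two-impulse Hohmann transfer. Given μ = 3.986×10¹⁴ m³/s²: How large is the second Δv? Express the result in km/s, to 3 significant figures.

Δv ≈ 1.16 km/s

r₁ = 7296 km = 7.296×10⁶ m.
r₂ = 18830 km = 1.883×10⁷ m.
Transfer ellipse a_t = (r₁ + r₂)/2 = 1.306×10⁷ m.
At r₁: circular v_c1 = √(μ/r₁) = 7391 m/s; transfer-perigee v_p = √[μ(2/r₁ − 1/a_t)] = 8874 m/s.
At r₂: circular v_c2 = √(μ/r₂) = 4601 m/s; transfer-apogee v_a = √[μ(2/r₂ − 1/a_t)] = 3438 m/s.
Δv₂ = v_c2 − v_a = 1162 m/s.
= 1.162 km/s.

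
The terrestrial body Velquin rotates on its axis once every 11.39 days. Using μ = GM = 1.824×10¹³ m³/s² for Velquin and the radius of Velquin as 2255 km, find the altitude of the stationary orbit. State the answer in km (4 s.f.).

T = 11.39 days = 9.841×10⁵ s.
A synchronous orbit has period T, so by Kepler's third law a = (μT²/4π²)^(1/3).
μT²/4π² = 1.824×10¹³ × (9.841×10⁵)² / 39.48 = 4.474×10²³ m³.
a = 7.649×10⁷ m = 76486 km.
Altitude h = a − R = 76486 − 2255 = 74231 km.

h_sync ≈ 74230 km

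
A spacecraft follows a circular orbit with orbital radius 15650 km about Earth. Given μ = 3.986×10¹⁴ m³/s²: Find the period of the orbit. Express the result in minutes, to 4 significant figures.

r = 15650 km = 1.565×10⁷ m.
Kepler's third law: T = 2π√(r³/μ) = 2π√((1.565×10⁷)³ / 3.986×10¹⁴).
r³/μ = 9.616×10⁶ s², so T = 2π × 3.101×10³ = 1.948×10⁴ s.
Converting: 1.948×10⁴ s ÷ 60.00 = 324.7 minutes.

T ≈ 324.7 minutes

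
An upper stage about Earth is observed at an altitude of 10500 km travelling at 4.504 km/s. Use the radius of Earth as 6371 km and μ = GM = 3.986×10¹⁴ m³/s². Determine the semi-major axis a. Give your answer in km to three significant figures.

a ≈ 14800 km

r = 6371 + 10500 = 16871 km = 1.687×10⁷ m.
Specific orbital energy ε = v²/2 − μ/r = (4504)²/2 − 3.986×10¹⁴/1.687×10⁷ = -1.348×10⁷ J/kg.
Since ε = −μ/(2a), a = −μ/(2ε) = 1.478×10⁷ m = 14781 km.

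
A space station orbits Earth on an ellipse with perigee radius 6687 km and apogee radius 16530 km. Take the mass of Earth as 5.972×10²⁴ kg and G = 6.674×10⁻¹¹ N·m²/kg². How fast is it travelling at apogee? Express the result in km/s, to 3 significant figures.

μ = GM = 6.674×10⁻¹¹ × 5.972×10²⁴ = 3.986×10¹⁴ m³/s².
Semi-major axis a = (r_p + r_a)/2 = 11608 km = 1.161×10⁷ m.
Vis-viva: v² = μ(2/r − 1/a) = 3.986×10¹⁴ × (1.210×10⁻⁷ − 8.614×10⁻⁸) = 1.389×10⁷ m²/s².
v = 3727 m/s = 3.727 km/s.

v ≈ 3.73 km/s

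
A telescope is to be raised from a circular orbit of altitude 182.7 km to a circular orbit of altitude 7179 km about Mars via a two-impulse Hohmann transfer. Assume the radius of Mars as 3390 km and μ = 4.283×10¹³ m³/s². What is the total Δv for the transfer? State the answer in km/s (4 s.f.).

Δv_total ≈ 1.353 km/s

r₁ = 3390 + 182.7 = 3572.7 km = 3.5727×10⁶ m.
r₂ = 3390 + 7179 = 10569 km = 1.0569×10⁷ m.
Transfer ellipse a_t = (r₁ + r₂)/2 = 7.071×10⁶ m.
At r₁: circular v_c1 = √(μ/r₁) = 3462 m/s; transfer-periapsis v_p = √[μ(2/r₁ − 1/a_t)] = 4233 m/s.
Δv₁ = v_p − v_c1 = 770.7 m/s.
At r₂: circular v_c2 = √(μ/r₂) = 2013 m/s; transfer-apoapsis v_a = √[μ(2/r₂ − 1/a_t)] = 1431 m/s.
Δv₂ = v_c2 − v_a = 582.1 m/s.
Total Δv = Δv₁ + Δv₂ = 1353 m/s = 1.353 km/s.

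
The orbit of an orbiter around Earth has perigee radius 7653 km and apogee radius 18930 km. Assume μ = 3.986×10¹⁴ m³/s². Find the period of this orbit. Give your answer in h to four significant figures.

Semi-major axis a = (r_p + r_a)/2 = (7653.0 + 18930)/2 = 13292 km = 1.329×10⁷ m.
By Kepler's third law T = 2π√(a³/μ) = 2π × 2.427×10³ = 1.525×10⁴ s.
= 4.236 h.

T ≈ 4.236 h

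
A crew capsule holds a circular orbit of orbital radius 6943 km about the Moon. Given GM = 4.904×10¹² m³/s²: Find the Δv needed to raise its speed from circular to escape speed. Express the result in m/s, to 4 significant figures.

r = 6943 km = 6.943×10⁶ m.
Circular speed v_c = √(μ/r) = 840.4 m/s.
Escape speed v_esc = √(2μ/r) = √2 × v_c = 1189 m/s.
Δv = v_esc − v_c = 348.1 m/s.

Δv ≈ 348.1 m/s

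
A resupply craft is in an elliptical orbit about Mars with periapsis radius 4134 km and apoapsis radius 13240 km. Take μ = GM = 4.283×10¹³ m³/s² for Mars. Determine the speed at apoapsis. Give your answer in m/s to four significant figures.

v ≈ 1241 m/s

Semi-major axis a = (r_p + r_a)/2 = 8687.0 km = 8.687×10⁶ m.
Vis-viva: v² = μ(2/r − 1/a) = 4.283×10¹³ × (1.511×10⁻⁷ − 1.151×10⁻⁷) = 1.539×10⁶ m²/s².
v = 1241 m/s.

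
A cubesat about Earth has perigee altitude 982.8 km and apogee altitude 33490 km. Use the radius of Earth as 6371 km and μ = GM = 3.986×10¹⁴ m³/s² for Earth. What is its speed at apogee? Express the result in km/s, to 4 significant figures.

v ≈ 1.765 km/s

r_p = 6371 + 982.8 = 7353.8 km = 7.3538×10⁶ m.
r_a = 6371 + 33490 = 39861 km = 3.9861×10⁷ m.
Semi-major axis a = (r_p + r_a)/2 = 23607 km = 2.361×10⁷ m.
Vis-viva: v² = μ(2/r − 1/a) = 3.986×10¹⁴ × (5.017×10⁻⁸ − 4.236×10⁻⁸) = 3.115×10⁶ m²/s².
v = 1765 m/s = 1.765 km/s.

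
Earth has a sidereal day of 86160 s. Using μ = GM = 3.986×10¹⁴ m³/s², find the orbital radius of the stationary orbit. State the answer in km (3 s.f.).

A synchronous orbit has period T, so by Kepler's third law a = (μT²/4π²)^(1/3).
μT²/4π² = 3.986×10¹⁴ × (8.616×10⁴)² / 39.48 = 7.495×10²² m³.
a = 4.216×10⁷ m = 42163 km.

r_sync ≈ 42200 km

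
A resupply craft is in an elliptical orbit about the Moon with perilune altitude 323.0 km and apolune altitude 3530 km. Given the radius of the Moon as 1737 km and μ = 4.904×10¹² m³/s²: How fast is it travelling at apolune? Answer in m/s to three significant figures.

r_p = 1737 + 323.0 = 2060.0 km = 2.0600×10⁶ m.
r_a = 1737 + 3530 = 5267.0 km = 5.2670×10⁶ m.
Semi-major axis a = (r_p + r_a)/2 = 3663.5 km = 3.664×10⁶ m.
Vis-viva: v² = μ(2/r − 1/a) = 4.904×10¹² × (3.797×10⁻⁷ − 2.730×10⁻⁷) = 5.236×10⁵ m²/s².
v = 723.6 m/s.

v ≈ 724 m/s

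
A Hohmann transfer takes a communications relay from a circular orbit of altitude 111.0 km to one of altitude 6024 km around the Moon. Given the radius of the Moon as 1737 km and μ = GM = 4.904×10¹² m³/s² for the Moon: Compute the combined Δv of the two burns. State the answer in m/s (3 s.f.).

r₁ = 1737 + 111.0 = 1848.0 km = 1.8480×10⁶ m.
r₂ = 1737 + 6024 = 7761.0 km = 7.7610×10⁶ m.
Transfer ellipse a_t = (r₁ + r₂)/2 = 4.804×10⁶ m.
At r₁: circular v_c1 = √(μ/r₁) = 1629 m/s; transfer-perilune v_p = √[μ(2/r₁ − 1/a_t)] = 2070 m/s.
Δv₁ = v_p − v_c1 = 441.4 m/s.
At r₂: circular v_c2 = √(μ/r₂) = 794.9 m/s; transfer-apolune v_a = √[μ(2/r₂ − 1/a_t)] = 493.0 m/s.
Δv₂ = v_c2 − v_a = 301.9 m/s.
Total Δv = Δv₁ + Δv₂ = 743.3 m/s.

Δv_total ≈ 743 m/s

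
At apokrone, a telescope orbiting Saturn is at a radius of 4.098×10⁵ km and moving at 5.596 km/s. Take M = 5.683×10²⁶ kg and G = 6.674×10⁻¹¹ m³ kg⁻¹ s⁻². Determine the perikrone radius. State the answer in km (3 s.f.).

perikrone radius ≈ 83400 km

μ = GM = 6.674×10⁻¹¹ × 5.683×10²⁶ = 3.793×10¹⁶ m³/s².
r_a = 4.098×10⁸ m.
Specific energy ε = v²/2 − μ/r = -7.690×10⁷ J/kg, so a = −μ/(2ε) = 2.466×10⁸ m.
The apsides satisfy r_p + r_a = 2a, so the perikrone radius is 2a − r_a = 8.344×10⁷ m = 83444 km.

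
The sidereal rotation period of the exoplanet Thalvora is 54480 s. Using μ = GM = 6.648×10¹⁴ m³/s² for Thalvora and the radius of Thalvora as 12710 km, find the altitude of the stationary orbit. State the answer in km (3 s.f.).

h_sync ≈ 24100 km

A synchronous orbit has period T, so by Kepler's third law a = (μT²/4π²)^(1/3).
μT²/4π² = 6.648×10¹⁴ × (5.448×10⁴)² / 39.48 = 4.998×10²² m³.
a = 3.684×10⁷ m = 36836 km.
Altitude h = a − R = 36836 − 12710 = 24126 km.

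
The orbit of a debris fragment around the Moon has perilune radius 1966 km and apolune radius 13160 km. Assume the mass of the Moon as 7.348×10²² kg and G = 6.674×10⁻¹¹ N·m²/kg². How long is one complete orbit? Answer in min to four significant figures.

T ≈ 983.5 min

μ = GM = 6.674×10⁻¹¹ × 7.348×10²² = 4.904×10¹² m³/s².
Semi-major axis a = (r_p + r_a)/2 = (1966.0 + 13160)/2 = 7563.0 km = 7.563×10⁶ m.
By Kepler's third law T = 2π√(a³/μ) = 2π × 9.392×10³ = 5.901×10⁴ s.
= 983.5 min.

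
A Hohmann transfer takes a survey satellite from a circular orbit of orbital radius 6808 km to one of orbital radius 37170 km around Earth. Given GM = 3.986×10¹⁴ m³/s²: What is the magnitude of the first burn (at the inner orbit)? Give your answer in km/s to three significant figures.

r₁ = 6808 km = 6.808×10⁶ m.
r₂ = 37170 km = 3.717×10⁷ m.
Transfer ellipse a_t = (r₁ + r₂)/2 = 2.199×10⁷ m.
At r₁: circular v_c1 = √(μ/r₁) = 7652 m/s; transfer-perigee v_p = √[μ(2/r₁ − 1/a_t)] = 9948 m/s.
Δv₁ = v_p − v_c1 = 2297 m/s.
= 2.297 km/s.

Δv ≈ 2.30 km/s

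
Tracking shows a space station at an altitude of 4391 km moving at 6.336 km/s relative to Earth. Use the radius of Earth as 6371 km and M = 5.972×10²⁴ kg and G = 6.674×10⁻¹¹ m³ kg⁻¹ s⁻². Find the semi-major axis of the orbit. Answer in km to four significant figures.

a ≈ 11750 km

μ = GM = 6.674×10⁻¹¹ × 5.972×10²⁴ = 3.986×10¹⁴ m³/s².
r = 6371 + 4391 = 10762 km = 1.076×10⁷ m.
Vis-viva rearranged: 1/a = 2/r − v²/μ = 1.858×10⁻⁷ − 1.007×10⁻⁷ = 8.512×10⁻⁸ m⁻¹.
a = 1.175×10⁷ m = 11749 km.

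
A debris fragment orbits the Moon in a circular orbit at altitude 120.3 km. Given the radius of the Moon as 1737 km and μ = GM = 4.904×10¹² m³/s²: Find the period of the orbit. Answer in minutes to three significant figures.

r = 1737 + 120.3 = 1857.3 km = 1.8573×10⁶ m.
Kepler's third law: T = 2π√(r³/μ) = 2π√((1.857×10⁶)³ / 4.904×10¹²).
r³/μ = 1.306×10⁶ s², so T = 2π × 1.143×10³ = 7.182×10³ s.
Converting: 7.182×10³ s ÷ 60.00 = 119.7 minutes.

T ≈ 120 minutes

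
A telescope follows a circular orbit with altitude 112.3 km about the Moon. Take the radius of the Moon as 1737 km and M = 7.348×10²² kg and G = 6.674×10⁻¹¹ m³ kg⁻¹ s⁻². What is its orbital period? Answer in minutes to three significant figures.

T ≈ 119 minutes

μ = GM = 6.674×10⁻¹¹ × 7.348×10²² = 4.904×10¹² m³/s².
r = 1737 + 112.3 = 1849.3 km = 1.8493×10⁶ m.
Kepler's third law: T = 2π√(r³/μ) = 2π√((1.849×10⁶)³ / 4.904×10¹²).
r³/μ = 1.290×10⁶ s², so T = 2π × 1.136×10³ = 7.135×10³ s.
Converting: 7.135×10³ s ÷ 60.00 = 118.9 minutes.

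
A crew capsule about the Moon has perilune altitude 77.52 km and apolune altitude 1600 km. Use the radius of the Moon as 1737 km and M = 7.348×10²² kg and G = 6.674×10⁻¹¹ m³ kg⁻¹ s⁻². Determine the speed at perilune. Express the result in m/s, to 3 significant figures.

μ = GM = 6.674×10⁻¹¹ × 7.348×10²² = 4.904×10¹² m³/s².
r_p = 1737 + 77.52 = 1814.5 km = 1.8145×10⁶ m.
r_a = 1737 + 1600 = 3337.0 km = 3.3370×10⁶ m.
Semi-major axis a = (r_p + r_a)/2 = 2575.8 km = 2.576×10⁶ m.
Vis-viva: v² = μ(2/r − 1/a) = 4.904×10¹² × (1.102×10⁻⁶ − 3.882×10⁻⁷) = 3.501×10⁶ m²/s².
v = 1871 m/s.

v ≈ 1870 m/s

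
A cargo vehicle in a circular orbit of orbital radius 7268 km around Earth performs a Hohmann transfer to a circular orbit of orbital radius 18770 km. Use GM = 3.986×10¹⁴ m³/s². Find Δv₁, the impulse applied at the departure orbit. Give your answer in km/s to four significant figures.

r₁ = 7268 km = 7.268×10⁶ m.
r₂ = 18770 km = 1.877×10⁷ m.
Transfer ellipse a_t = (r₁ + r₂)/2 = 1.302×10⁷ m.
At r₁: circular v_c1 = √(μ/r₁) = 7406 m/s; transfer-perigee v_p = √[μ(2/r₁ − 1/a_t)] = 8892 m/s.
Δv₁ = v_p − v_c1 = 1486 m/s.
= 1.486 km/s.

Δv ≈ 1.486 km/s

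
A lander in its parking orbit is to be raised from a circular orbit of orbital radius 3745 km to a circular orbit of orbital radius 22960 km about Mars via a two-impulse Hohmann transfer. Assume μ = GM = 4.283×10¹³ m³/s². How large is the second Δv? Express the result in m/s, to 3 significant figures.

r₁ = 3745 km = 3.745×10⁶ m.
r₂ = 22960 km = 2.296×10⁷ m.
Transfer ellipse a_t = (r₁ + r₂)/2 = 1.335×10⁷ m.
At r₁: circular v_c1 = √(μ/r₁) = 3382 m/s; transfer-periapsis v_p = √[μ(2/r₁ − 1/a_t)] = 4435 m/s.
At r₂: circular v_c2 = √(μ/r₂) = 1366 m/s; transfer-apoapsis v_a = √[μ(2/r₂ − 1/a_t)] = 723.3 m/s.
Δv₂ = v_c2 − v_a = 642.5 m/s.

Δv ≈ 642 m/s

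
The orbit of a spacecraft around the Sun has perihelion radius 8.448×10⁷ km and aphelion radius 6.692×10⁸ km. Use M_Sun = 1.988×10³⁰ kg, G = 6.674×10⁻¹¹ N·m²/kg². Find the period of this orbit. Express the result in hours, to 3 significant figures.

μ = GM = 6.674×10⁻¹¹ × 1.988×10³⁰ = 1.327×10²⁰ m³/s².
Semi-major axis a = (r_p + r_a)/2 = (8.4480×10⁷ + 6.6920×10⁸)/2 = 3.7684×10⁸ km = 3.768×10¹¹ m.
By Kepler's third law T = 2π√(a³/μ) = 2π × 2.008×10⁷ = 1.262×10⁸ s.
= 35050 hours.

T ≈ 35100 hours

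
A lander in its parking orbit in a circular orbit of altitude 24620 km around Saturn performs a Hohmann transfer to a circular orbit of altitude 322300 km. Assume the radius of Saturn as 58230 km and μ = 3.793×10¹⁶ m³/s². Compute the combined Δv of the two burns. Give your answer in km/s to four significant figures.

r₁ = 58230 + 24620 = 82850 km = 8.2850×10⁷ m.
r₂ = 58230 + 322300 = 380530 km = 3.8053×10⁸ m.
Transfer ellipse a_t = (r₁ + r₂)/2 = 2.317×10⁸ m.
At r₁: circular v_c1 = √(μ/r₁) = 21400 m/s; transfer-perikrone v_p = √[μ(2/r₁ − 1/a_t)] = 27420 m/s.
Δv₁ = v_p − v_c1 = 6025 m/s.
At r₂: circular v_c2 = √(μ/r₂) = 9984 m/s; transfer-apokrone v_a = √[μ(2/r₂ − 1/a_t)] = 5970 m/s.
Δv₂ = v_c2 − v_a = 4014 m/s.
Total Δv = Δv₁ + Δv₂ = 10040 m/s = 10.04 km/s.

Δv_total ≈ 10.04 km/s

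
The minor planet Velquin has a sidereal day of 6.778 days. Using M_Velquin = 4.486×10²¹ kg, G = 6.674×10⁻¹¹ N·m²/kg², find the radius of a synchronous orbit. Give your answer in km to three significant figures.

r_sync ≈ 13800 km

μ = GM = 6.674×10⁻¹¹ × 4.486×10²¹ = 2.994×10¹¹ m³/s².
T = 6.778 days = 5.856×10⁵ s.
A synchronous orbit has period T, so by Kepler's third law a = (μT²/4π²)^(1/3).
μT²/4π² = 2.994×10¹¹ × (5.856×10⁵)² / 39.48 = 2.601×10²¹ m³.
a = 1.375×10⁷ m = 13752 km.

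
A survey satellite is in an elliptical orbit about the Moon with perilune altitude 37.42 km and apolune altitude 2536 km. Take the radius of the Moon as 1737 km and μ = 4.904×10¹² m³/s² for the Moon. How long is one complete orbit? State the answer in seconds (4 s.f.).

T ≈ 14920 seconds

r_p = 1737 + 37.42 = 1774.4 km = 1.7744×10⁶ m.
r_a = 1737 + 2536 = 4273.0 km = 4.2730×10⁶ m.
Semi-major axis a = (r_p + r_a)/2 = (1774.4 + 4273.0)/2 = 3023.7 km = 3.024×10⁶ m.
By Kepler's third law T = 2π√(a³/μ) = 2π × 2.374×10³ = 1.492×10⁴ s.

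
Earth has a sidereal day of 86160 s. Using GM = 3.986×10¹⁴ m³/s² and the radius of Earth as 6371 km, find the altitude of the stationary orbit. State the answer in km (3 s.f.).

A synchronous orbit has period T, so by Kepler's third law a = (μT²/4π²)^(1/3).
μT²/4π² = 3.986×10¹⁴ × (8.616×10⁴)² / 39.48 = 7.495×10²² m³.
a = 4.216×10⁷ m = 42163 km.
Altitude h = a − R = 42163 − 6371 = 35792 km.

h_sync ≈ 35800 km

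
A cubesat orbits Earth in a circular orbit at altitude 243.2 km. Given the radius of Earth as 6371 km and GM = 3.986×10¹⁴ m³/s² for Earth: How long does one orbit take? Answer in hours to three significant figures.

r = 6371 + 243.2 = 6614.2 km = 6.6142×10⁶ m.
Kepler's third law: T = 2π√(r³/μ) = 2π√((6.614×10⁶)³ / 3.986×10¹⁴).
r³/μ = 7.259×10⁵ s², so T = 2π × 8.520×10² = 5.353×10³ s.
Converting: 5.353×10³ s ÷ 3600 = 1.487 hours.

T ≈ 1.49 hours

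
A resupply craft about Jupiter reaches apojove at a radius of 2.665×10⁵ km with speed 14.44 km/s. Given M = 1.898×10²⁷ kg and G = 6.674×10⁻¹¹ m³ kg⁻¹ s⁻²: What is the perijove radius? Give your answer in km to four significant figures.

μ = GM = 6.674×10⁻¹¹ × 1.898×10²⁷ = 1.267×10¹⁷ m³/s².
r_a = 2.665×10⁸ m.
Specific energy ε = v²/2 − μ/r = -3.711×10⁸ J/kg, so a = −μ/(2ε) = 1.707×10⁸ m.
The apsides satisfy r_p + r_a = 2a, so the perijove radius is 2a − r_a = 7.488×10⁷ m = 74878 km.

perijove radius ≈ 74880 km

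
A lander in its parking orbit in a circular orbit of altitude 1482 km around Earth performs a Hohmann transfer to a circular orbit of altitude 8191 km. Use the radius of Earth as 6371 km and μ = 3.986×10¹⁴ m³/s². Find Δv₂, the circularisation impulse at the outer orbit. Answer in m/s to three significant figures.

Δv ≈ 852 m/s

r₁ = 6371 + 1482 = 7853.0 km = 7.8530×10⁶ m.
r₂ = 6371 + 8191 = 14562 km = 1.4562×10⁷ m.
Transfer ellipse a_t = (r₁ + r₂)/2 = 1.121×10⁷ m.
At r₁: circular v_c1 = √(μ/r₁) = 7124 m/s; transfer-perigee v_p = √[μ(2/r₁ − 1/a_t)] = 8121 m/s.
At r₂: circular v_c2 = √(μ/r₂) = 5232 m/s; transfer-apogee v_a = √[μ(2/r₂ − 1/a_t)] = 4379 m/s.
Δv₂ = v_c2 − v_a = 852.4 m/s.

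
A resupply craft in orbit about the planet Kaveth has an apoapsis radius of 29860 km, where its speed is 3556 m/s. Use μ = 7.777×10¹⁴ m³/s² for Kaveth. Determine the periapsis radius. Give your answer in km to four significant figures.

r_a = 2.986×10⁷ m.
Specific energy ε = v²/2 − μ/r = -1.972×10⁷ J/kg, so a = −μ/(2ε) = 1.972×10⁷ m.
The apsides satisfy r_p + r_a = 2a, so the periapsis radius is 2a − r_a = 9.573×10⁶ m = 9572.5 km.

periapsis radius ≈ 9573 km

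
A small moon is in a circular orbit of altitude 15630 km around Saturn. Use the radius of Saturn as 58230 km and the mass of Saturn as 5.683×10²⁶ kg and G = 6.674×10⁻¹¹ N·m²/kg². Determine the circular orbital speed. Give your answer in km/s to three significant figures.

μ = GM = 6.674×10⁻¹¹ × 5.683×10²⁶ = 3.793×10¹⁶ m³/s².
r = 58230 + 15630 = 73860 km = 7.3860×10⁷ m.
For a circular orbit v = √(μ/r) = √(3.793×10¹⁶ / 7.386×10⁷) = √(5.135×10⁸) = 22660 m/s.
That is 22.66 km/s.

v ≈ 22.7 km/s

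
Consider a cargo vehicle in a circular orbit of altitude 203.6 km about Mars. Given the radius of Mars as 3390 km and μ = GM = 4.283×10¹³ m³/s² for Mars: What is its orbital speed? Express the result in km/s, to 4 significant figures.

v ≈ 3.452 km/s

r = 3390 + 203.6 = 3593.6 km = 3.5936×10⁶ m.
For a circular orbit v = √(μ/r) = √(4.283×10¹³ / 3.594×10⁶) = √(1.192×10⁷) = 3452 m/s.
That is 3.452 km/s.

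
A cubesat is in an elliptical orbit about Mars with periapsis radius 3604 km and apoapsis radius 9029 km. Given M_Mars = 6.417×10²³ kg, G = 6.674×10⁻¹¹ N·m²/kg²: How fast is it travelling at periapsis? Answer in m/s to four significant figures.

μ = GM = 6.674×10⁻¹¹ × 6.417×10²³ = 4.283×10¹³ m³/s².
Semi-major axis a = (r_p + r_a)/2 = 6316.5 km = 6.316×10⁶ m.
Vis-viva: v² = μ(2/r − 1/a) = 4.283×10¹³ × (5.549×10⁻⁷ − 1.583×10⁻⁷) = 1.699×10⁷ m²/s².
v = 4121 m/s.

v ≈ 4121 m/s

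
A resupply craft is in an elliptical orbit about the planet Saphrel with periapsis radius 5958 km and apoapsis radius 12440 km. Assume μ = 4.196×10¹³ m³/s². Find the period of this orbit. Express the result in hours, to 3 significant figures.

T ≈ 7.52 hours

Semi-major axis a = (r_p + r_a)/2 = (5958.0 + 12440)/2 = 9199.0 km = 9.199×10⁶ m.
By Kepler's third law T = 2π√(a³/μ) = 2π × 4.307×10³ = 2.706×10⁴ s.
= 7.517 hours.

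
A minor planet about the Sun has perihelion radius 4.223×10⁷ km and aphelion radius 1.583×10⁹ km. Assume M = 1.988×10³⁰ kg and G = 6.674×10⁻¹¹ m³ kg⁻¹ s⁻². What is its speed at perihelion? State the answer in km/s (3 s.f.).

μ = GM = 6.674×10⁻¹¹ × 1.988×10³⁰ = 1.327×10²⁰ m³/s².
Semi-major axis a = (r_p + r_a)/2 = 8.1262×10⁸ km = 8.126×10¹¹ m.
Vis-viva: v² = μ(2/r − 1/a) = 1.327×10²⁰ × (4.736×10⁻¹¹ − 1.231×10⁻¹²) = 6.120×10⁹ m²/s².
v = 78230 m/s = 78.23 km/s.

v ≈ 78.2 km/s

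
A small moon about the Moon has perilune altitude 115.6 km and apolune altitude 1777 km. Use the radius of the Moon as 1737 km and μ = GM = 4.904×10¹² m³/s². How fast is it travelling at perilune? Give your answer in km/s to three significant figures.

r_p = 1737 + 115.6 = 1852.6 km = 1.8526×10⁶ m.
r_a = 1737 + 1777 = 3514.0 km = 3.5140×10⁶ m.
Semi-major axis a = (r_p + r_a)/2 = 2683.3 km = 2.683×10⁶ m.
Vis-viva: v² = μ(2/r − 1/a) = 4.904×10¹² × (1.080×10⁻⁶ − 3.727×10⁻⁷) = 3.467×10⁶ m²/s².
v = 1862 m/s = 1.862 km/s.

v ≈ 1.86 km/s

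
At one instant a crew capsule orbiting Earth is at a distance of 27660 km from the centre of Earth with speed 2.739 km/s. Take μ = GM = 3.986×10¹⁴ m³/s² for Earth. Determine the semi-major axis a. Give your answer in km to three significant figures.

a ≈ 18700 km

r = 2.766×10⁷ m.
Vis-viva rearranged: 1/a = 2/r − v²/μ = 7.231×10⁻⁸ − 1.882×10⁻⁸ = 5.349×10⁻⁸ m⁻¹.
a = 1.870×10⁷ m = 18697 km.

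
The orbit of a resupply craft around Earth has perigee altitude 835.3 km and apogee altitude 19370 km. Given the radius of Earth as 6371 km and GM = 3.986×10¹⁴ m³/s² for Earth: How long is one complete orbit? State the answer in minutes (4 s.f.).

T ≈ 350.7 minutes

r_p = 6371 + 835.3 = 7206.3 km = 7.2063×10⁶ m.
r_a = 6371 + 19370 = 25741 km = 2.5741×10⁷ m.
Semi-major axis a = (r_p + r_a)/2 = (7206.3 + 25741)/2 = 16474 km = 1.647×10⁷ m.
By Kepler's third law T = 2π√(a³/μ) = 2π × 3.349×10³ = 2.104×10⁴ s.
= 350.7 minutes.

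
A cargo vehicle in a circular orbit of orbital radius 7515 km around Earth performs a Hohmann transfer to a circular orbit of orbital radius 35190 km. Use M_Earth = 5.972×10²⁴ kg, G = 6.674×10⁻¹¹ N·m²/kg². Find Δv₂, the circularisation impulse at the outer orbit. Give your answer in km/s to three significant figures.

Δv ≈ 1.37 km/s

μ = GM = 6.674×10⁻¹¹ × 5.972×10²⁴ = 3.986×10¹⁴ m³/s².
r₁ = 7515 km = 7.515×10⁶ m.
r₂ = 35190 km = 3.519×10⁷ m.
Transfer ellipse a_t = (r₁ + r₂)/2 = 2.135×10⁷ m.
At r₁: circular v_c1 = √(μ/r₁) = 7283 m/s; transfer-perigee v_p = √[μ(2/r₁ − 1/a_t)] = 9349 m/s.
At r₂: circular v_c2 = √(μ/r₂) = 3365 m/s; transfer-apogee v_a = √[μ(2/r₂ − 1/a_t)] = 1997 m/s.
Δv₂ = v_c2 − v_a = 1369 m/s.
= 1.369 km/s.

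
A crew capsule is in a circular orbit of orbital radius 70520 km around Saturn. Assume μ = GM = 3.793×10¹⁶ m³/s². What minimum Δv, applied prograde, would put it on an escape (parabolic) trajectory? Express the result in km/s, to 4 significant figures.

r = 70520 km = 7.052×10⁷ m.
Circular speed v_c = √(μ/r) = 23190 m/s.
Escape speed v_esc = √(2μ/r) = √2 × v_c = 32800 m/s.
Δv = v_esc − v_c = 9606 m/s = 9.606 km/s.

Δv ≈ 9.606 km/s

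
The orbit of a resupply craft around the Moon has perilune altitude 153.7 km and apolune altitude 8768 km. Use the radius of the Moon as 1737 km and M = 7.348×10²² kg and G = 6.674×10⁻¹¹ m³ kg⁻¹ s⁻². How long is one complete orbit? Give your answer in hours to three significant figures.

μ = GM = 6.674×10⁻¹¹ × 7.348×10²² = 4.904×10¹² m³/s².
r_p = 1737 + 153.7 = 1890.7 km = 1.8907×10⁶ m.
r_a = 1737 + 8768 = 10505 km = 1.0505×10⁷ m.
Semi-major axis a = (r_p + r_a)/2 = (1890.7 + 10505)/2 = 6197.9 km = 6.198×10⁶ m.
By Kepler's third law T = 2π√(a³/μ) = 2π × 6.968×10³ = 4.378×10⁴ s.
= 12.16 hours.

T ≈ 12.2 hours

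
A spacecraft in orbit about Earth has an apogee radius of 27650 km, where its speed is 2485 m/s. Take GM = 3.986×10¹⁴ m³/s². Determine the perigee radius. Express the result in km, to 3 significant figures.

perigee radius ≈ 7540 km

r_a = 2.765×10⁷ m.
Specific energy ε = v²/2 − μ/r = -1.133×10⁷ J/kg, so a = −μ/(2ε) = 1.759×10⁷ m.
The apsides satisfy r_p + r_a = 2a, so the perigee radius is 2a − r_a = 7.536×10⁶ m = 7536.2 km.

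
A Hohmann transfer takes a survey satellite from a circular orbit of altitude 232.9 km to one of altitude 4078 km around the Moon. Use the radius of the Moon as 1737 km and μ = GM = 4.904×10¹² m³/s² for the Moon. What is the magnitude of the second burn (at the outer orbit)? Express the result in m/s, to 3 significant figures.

Δv ≈ 265 m/s

r₁ = 1737 + 232.9 = 1969.9 km = 1.9699×10⁶ m.
r₂ = 1737 + 4078 = 5815.0 km = 5.8150×10⁶ m.
Transfer ellipse a_t = (r₁ + r₂)/2 = 3.892×10⁶ m.
At r₁: circular v_c1 = √(μ/r₁) = 1578 m/s; transfer-perilune v_p = √[μ(2/r₁ − 1/a_t)] = 1928 m/s.
At r₂: circular v_c2 = √(μ/r₂) = 918.3 m/s; transfer-apolune v_a = √[μ(2/r₂ − 1/a_t)] = 653.3 m/s.
Δv₂ = v_c2 − v_a = 265.0 m/s.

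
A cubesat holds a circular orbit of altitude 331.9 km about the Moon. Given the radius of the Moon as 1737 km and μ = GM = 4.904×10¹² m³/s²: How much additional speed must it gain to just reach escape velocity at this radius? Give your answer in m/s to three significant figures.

Δv ≈ 638 m/s

r = 1737 + 331.9 = 2068.9 km = 2.0689×10⁶ m.
Circular speed v_c = √(μ/r) = 1540 m/s.
Escape speed v_esc = √(2μ/r) = √2 × v_c = 2177 m/s.
Δv = v_esc − v_c = 637.7 m/s.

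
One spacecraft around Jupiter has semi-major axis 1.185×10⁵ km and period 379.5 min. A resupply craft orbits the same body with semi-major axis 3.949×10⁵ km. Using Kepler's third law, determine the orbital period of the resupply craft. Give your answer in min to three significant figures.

T₂ ≈ 2310 min

Kepler's third law: T² ∝ a³, so T₂ = T₁ (a₂/a₁)^(3/2).
a₂/a₁ = 3.332, (a₂/a₁)^(3/2) = 6.083.
T₂ = 379.5 × 6.083 = 2309 min.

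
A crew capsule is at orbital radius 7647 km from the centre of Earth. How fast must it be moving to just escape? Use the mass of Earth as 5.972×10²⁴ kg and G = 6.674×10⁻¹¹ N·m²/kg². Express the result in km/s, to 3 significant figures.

μ = GM = 6.674×10⁻¹¹ × 5.972×10²⁴ = 3.986×10¹⁴ m³/s².
r = 7647 km = 7.647×10⁶ m.
Escape speed v_esc = √(2μ/r) = √(2 × 3.986×10¹⁴ / 7.647×10⁶) = √(1.042×10⁸) = 10210 m/s.
= 10.21 km/s.

v_esc ≈ 10.2 km/s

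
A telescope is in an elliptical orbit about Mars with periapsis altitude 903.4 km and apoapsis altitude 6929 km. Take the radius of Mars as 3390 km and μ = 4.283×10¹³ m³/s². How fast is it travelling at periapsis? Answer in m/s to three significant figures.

v ≈ 3750 m/s

r_p = 3390 + 903.4 = 4293.4 km = 4.2934×10⁶ m.
r_a = 3390 + 6929 = 10319 km = 1.0319×10⁷ m.
Semi-major axis a = (r_p + r_a)/2 = 7306.2 km = 7.306×10⁶ m.
Vis-viva: v² = μ(2/r − 1/a) = 4.283×10¹³ × (4.658×10⁻⁷ − 1.369×10⁻⁷) = 1.409×10⁷ m²/s².
v = 3754 m/s.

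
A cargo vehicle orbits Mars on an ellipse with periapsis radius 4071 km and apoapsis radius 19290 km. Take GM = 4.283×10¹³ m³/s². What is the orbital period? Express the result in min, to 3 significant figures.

Semi-major axis a = (r_p + r_a)/2 = (4071.0 + 19290)/2 = 11680 km = 1.168×10⁷ m.
By Kepler's third law T = 2π√(a³/μ) = 2π × 6.100×10³ = 3.833×10⁴ s.
= 638.8 min.

T ≈ 639 min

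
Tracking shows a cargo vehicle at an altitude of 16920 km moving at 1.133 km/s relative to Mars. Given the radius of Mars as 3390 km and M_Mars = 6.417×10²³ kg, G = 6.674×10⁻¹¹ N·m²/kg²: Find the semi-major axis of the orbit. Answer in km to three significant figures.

a ≈ 14600 km

μ = GM = 6.674×10⁻¹¹ × 6.417×10²³ = 4.283×10¹³ m³/s².
r = 3390 + 16920 = 20310 km = 2.031×10⁷ m.
Specific orbital energy ε = v²/2 − μ/r = (1133)²/2 − 4.283×10¹³/2.031×10⁷ = -1.467×10⁶ J/kg.
Since ε = −μ/(2a), a = −μ/(2ε) = 1.460×10⁷ m = 14599 km.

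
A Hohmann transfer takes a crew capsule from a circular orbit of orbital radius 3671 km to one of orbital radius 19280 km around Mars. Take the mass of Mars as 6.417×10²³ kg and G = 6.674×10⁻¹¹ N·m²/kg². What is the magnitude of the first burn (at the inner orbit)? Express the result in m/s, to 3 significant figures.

μ = GM = 6.674×10⁻¹¹ × 6.417×10²³ = 4.283×10¹³ m³/s².
r₁ = 3671 km = 3.671×10⁶ m.
r₂ = 19280 km = 1.928×10⁷ m.
Transfer ellipse a_t = (r₁ + r₂)/2 = 1.148×10⁷ m.
At r₁: circular v_c1 = √(μ/r₁) = 3416 m/s; transfer-periapsis v_p = √[μ(2/r₁ − 1/a_t)] = 4427 m/s.
Δv₁ = v_p − v_c1 = 1012 m/s.

Δv ≈ 1010 m/s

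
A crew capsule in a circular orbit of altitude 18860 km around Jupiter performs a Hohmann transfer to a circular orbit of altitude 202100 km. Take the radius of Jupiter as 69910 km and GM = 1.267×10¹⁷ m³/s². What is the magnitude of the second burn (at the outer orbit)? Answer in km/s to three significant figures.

Δv ≈ 6.44 km/s

r₁ = 69910 + 18860 = 88770 km = 8.8770×10⁷ m.
r₂ = 69910 + 202100 = 272010 km = 2.7201×10⁸ m.
Transfer ellipse a_t = (r₁ + r₂)/2 = 1.804×10⁸ m.
At r₁: circular v_c1 = √(μ/r₁) = 37780 m/s; transfer-perijove v_p = √[μ(2/r₁ − 1/a_t)] = 46390 m/s.
At r₂: circular v_c2 = √(μ/r₂) = 21580 m/s; transfer-apojove v_a = √[μ(2/r₂ − 1/a_t)] = 15140 m/s.
Δv₂ = v_c2 − v_a = 6442 m/s.
= 6.442 km/s.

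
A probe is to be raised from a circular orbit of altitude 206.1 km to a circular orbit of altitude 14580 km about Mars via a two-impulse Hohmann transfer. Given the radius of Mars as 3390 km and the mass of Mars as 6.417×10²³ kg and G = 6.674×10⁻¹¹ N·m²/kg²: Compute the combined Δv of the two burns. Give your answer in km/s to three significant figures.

μ = GM = 6.674×10⁻¹¹ × 6.417×10²³ = 4.283×10¹³ m³/s².
r₁ = 3390 + 206.1 = 3596.1 km = 3.5961×10⁶ m.
r₂ = 3390 + 14580 = 17970 km = 1.7970×10⁷ m.
Transfer ellipse a_t = (r₁ + r₂)/2 = 1.078×10⁷ m.
At r₁: circular v_c1 = √(μ/r₁) = 3451 m/s; transfer-periapsis v_p = √[μ(2/r₁ − 1/a_t)] = 4455 m/s.
Δv₁ = v_p − v_c1 = 1004 m/s.
At r₂: circular v_c2 = √(μ/r₂) = 1544 m/s; transfer-apoapsis v_a = √[μ(2/r₂ − 1/a_t)] = 891.5 m/s.
Δv₂ = v_c2 − v_a = 652.3 m/s.
Total Δv = Δv₁ + Δv₂ = 1656 m/s = 1.656 km/s.

Δv_total ≈ 1.66 km/s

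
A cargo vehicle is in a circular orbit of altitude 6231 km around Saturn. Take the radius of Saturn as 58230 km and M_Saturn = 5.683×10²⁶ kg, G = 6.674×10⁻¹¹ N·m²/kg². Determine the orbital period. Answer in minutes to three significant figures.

T ≈ 278 minutes

μ = GM = 6.674×10⁻¹¹ × 5.683×10²⁶ = 3.793×10¹⁶ m³/s².
r = 58230 + 6231 = 64461 km = 6.4461×10⁷ m.
Kepler's third law: T = 2π√(r³/μ) = 2π√((6.446×10⁷)³ / 3.793×10¹⁶).
r³/μ = 7.062×10⁶ s², so T = 2π × 2.657×10³ = 1.670×10⁴ s.
Converting: 1.670×10⁴ s ÷ 60.00 = 278.3 minutes.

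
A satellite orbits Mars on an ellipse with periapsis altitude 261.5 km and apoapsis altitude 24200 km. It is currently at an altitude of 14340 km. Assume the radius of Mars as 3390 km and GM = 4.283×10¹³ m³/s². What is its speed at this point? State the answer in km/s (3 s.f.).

r_p = 3390 + 261.5 = 3651.5 km = 3.6515×10⁶ m.
r_a = 3390 + 24200 = 27590 km = 2.7590×10⁷ m.
r = 3390 + 14340 = 17730 km = 1.773×10⁷ m.
Semi-major axis a = (r_p + r_a)/2 = 15621 km = 1.562×10⁷ m.
Vis-viva: v² = μ(2/r − 1/a) = 4.283×10¹³ × (1.128×10⁻⁷ − 6.402×10⁻⁸) = 2.089×10⁶ m²/s².
v = 1446 m/s = 1.446 km/s.

v ≈ 1.45 km/s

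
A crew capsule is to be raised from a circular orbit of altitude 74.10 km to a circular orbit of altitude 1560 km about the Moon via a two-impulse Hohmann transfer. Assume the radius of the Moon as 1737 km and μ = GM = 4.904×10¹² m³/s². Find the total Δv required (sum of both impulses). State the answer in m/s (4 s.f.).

Δv_total ≈ 416.7 m/s

r₁ = 1737 + 74.10 = 1811.1 km = 1.8111×10⁶ m.
r₂ = 1737 + 1560 = 3297.0 km = 3.2970×10⁶ m.
Transfer ellipse a_t = (r₁ + r₂)/2 = 2.554×10⁶ m.
At r₁: circular v_c1 = √(μ/r₁) = 1646 m/s; transfer-perilune v_p = √[μ(2/r₁ − 1/a_t)] = 1870 m/s.
Δv₁ = v_p − v_c1 = 224.1 m/s.
At r₂: circular v_c2 = √(μ/r₂) = 1220 m/s; transfer-apolune v_a = √[μ(2/r₂ − 1/a_t)] = 1027 m/s.
Δv₂ = v_c2 − v_a = 192.6 m/s.
Total Δv = Δv₁ + Δv₂ = 416.7 m/s.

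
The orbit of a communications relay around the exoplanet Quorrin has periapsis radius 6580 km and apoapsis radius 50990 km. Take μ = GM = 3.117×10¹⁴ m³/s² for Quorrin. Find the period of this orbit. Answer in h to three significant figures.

Semi-major axis a = (r_p + r_a)/2 = (6580.0 + 50990)/2 = 28785 km = 2.878×10⁷ m.
By Kepler's third law T = 2π√(a³/μ) = 2π × 8.747×10³ = 5.496×10⁴ s.
= 15.27 h.

T ≈ 15.3 h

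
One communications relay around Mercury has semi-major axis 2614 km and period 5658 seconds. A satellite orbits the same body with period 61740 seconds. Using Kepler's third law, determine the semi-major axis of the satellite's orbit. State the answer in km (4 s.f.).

a₂ ≈ 12860 km

Kepler's third law: a³ ∝ T², so a₂ = a₁ (T₂/T₁)^(2/3).
T₂/T₁ = 10.91, (T₂/T₁)^(2/3) = 4.920.
a₂ = 2614 × 4.920 = 12860 km.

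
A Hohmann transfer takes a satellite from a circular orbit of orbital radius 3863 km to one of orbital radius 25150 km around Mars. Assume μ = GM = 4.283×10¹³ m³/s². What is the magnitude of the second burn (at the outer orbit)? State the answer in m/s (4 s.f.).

r₁ = 3863 km = 3.863×10⁶ m.
r₂ = 25150 km = 2.515×10⁷ m.
Transfer ellipse a_t = (r₁ + r₂)/2 = 1.451×10⁷ m.
At r₁: circular v_c1 = √(μ/r₁) = 3330 m/s; transfer-periapsis v_p = √[μ(2/r₁ − 1/a_t)] = 4384 m/s.
At r₂: circular v_c2 = √(μ/r₂) = 1305 m/s; transfer-apoapsis v_a = √[μ(2/r₂ − 1/a_t)] = 673.4 m/s.
Δv₂ = v_c2 − v_a = 631.6 m/s.

Δv ≈ 631.6 m/s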